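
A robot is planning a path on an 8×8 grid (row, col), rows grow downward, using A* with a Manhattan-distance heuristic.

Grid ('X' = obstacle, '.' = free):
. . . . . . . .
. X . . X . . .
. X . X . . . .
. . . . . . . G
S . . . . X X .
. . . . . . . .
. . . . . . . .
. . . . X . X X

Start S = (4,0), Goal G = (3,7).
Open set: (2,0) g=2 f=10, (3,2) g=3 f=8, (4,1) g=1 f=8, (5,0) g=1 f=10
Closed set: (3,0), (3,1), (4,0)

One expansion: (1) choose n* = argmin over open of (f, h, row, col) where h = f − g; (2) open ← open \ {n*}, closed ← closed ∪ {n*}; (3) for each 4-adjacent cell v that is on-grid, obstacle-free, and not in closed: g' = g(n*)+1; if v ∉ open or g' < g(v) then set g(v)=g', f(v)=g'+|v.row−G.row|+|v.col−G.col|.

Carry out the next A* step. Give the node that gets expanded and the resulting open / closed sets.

expanded=(3,2); open=[(2,0) g=2 f=10, (2,2) g=4 f=10, (3,3) g=4 f=8, (4,1) g=1 f=8, (4,2) g=4 f=10, (5,0) g=1 f=10]; closed=[(3,0), (3,1), (3,2), (4,0)]

step 1: expand (3,2) (f=8, h=5) → closed; open now [(2,0) g=2 f=10, (2,2) g=4 f=10, (3,3) g=4 f=8, (4,1) g=1 f=8, (4,2) g=4 f=10, (5,0) g=1 f=10]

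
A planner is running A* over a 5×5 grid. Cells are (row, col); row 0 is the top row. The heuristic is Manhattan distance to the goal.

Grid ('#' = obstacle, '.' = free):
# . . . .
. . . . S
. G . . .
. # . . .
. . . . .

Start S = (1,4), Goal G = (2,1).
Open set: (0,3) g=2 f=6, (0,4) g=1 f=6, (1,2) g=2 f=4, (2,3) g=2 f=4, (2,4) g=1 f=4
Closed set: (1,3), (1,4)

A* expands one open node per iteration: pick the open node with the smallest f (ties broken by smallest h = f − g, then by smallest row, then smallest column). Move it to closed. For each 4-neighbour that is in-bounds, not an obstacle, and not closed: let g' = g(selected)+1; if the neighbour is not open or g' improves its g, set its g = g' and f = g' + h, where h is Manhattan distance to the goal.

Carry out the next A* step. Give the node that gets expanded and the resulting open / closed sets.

step 1: expand (1,2) (f=4, h=2) → closed; open now [(0,2) g=3 f=6, (0,3) g=2 f=6, (0,4) g=1 f=6, (1,1) g=3 f=4, (2,2) g=3 f=4, (2,3) g=2 f=4, (2,4) g=1 f=4]

expanded=(1,2); open=[(0,2) g=3 f=6, (0,3) g=2 f=6, (0,4) g=1 f=6, (1,1) g=3 f=4, (2,2) g=3 f=4, (2,3) g=2 f=4, (2,4) g=1 f=4]; closed=[(1,2), (1,3), (1,4)]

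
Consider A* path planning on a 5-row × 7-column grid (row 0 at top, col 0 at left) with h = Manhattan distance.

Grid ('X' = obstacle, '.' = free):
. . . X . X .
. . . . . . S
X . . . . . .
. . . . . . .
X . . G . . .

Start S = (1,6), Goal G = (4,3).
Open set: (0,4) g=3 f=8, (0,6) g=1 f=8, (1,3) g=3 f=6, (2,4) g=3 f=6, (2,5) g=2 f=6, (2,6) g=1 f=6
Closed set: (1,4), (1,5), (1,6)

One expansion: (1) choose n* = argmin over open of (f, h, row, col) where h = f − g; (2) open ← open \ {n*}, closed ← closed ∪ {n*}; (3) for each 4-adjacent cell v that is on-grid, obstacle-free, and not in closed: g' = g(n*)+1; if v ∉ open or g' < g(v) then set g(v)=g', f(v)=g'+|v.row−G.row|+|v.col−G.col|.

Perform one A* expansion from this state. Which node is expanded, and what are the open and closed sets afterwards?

expanded=(1,3); open=[(0,4) g=3 f=8, (0,6) g=1 f=8, (1,2) g=4 f=8, (2,3) g=4 f=6, (2,4) g=3 f=6, (2,5) g=2 f=6, (2,6) g=1 f=6]; closed=[(1,3), (1,4), (1,5), (1,6)]

step 1: expand (1,3) (f=6, h=3) → closed; open now [(0,4) g=3 f=8, (0,6) g=1 f=8, (1,2) g=4 f=8, (2,3) g=4 f=6, (2,4) g=3 f=6, (2,5) g=2 f=6, (2,6) g=1 f=6]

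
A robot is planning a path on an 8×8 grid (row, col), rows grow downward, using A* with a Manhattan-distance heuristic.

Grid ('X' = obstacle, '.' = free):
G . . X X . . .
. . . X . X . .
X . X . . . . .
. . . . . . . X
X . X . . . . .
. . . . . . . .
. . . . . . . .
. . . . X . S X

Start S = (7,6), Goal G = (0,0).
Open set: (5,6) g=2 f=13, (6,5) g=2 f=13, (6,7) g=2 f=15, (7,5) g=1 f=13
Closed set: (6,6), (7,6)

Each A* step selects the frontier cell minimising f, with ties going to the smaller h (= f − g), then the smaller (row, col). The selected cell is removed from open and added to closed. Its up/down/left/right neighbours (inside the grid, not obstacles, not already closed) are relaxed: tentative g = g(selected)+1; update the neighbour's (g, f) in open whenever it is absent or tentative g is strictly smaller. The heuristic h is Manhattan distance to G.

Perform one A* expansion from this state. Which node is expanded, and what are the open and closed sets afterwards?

step 1: expand (5,6) (f=13, h=11) → closed; open now [(4,6) g=3 f=13, (5,5) g=3 f=13, (5,7) g=3 f=15, (6,5) g=2 f=13, (6,7) g=2 f=15, (7,5) g=1 f=13]

expanded=(5,6); open=[(4,6) g=3 f=13, (5,5) g=3 f=13, (5,7) g=3 f=15, (6,5) g=2 f=13, (6,7) g=2 f=15, (7,5) g=1 f=13]; closed=[(5,6), (6,6), (7,6)]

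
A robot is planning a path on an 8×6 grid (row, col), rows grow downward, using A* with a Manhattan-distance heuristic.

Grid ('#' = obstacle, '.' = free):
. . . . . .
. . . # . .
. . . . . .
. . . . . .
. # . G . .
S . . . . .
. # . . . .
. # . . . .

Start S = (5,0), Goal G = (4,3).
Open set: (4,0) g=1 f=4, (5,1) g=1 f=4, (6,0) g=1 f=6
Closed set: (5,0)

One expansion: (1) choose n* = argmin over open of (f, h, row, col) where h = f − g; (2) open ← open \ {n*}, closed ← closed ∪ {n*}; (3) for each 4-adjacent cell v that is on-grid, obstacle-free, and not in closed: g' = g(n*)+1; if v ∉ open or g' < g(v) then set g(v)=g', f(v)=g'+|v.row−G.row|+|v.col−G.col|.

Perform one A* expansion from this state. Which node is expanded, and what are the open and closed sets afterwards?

step 1: expand (4,0) (f=4, h=3) → closed; open now [(3,0) g=2 f=6, (5,1) g=1 f=4, (6,0) g=1 f=6]

expanded=(4,0); open=[(3,0) g=2 f=6, (5,1) g=1 f=4, (6,0) g=1 f=6]; closed=[(4,0), (5,0)]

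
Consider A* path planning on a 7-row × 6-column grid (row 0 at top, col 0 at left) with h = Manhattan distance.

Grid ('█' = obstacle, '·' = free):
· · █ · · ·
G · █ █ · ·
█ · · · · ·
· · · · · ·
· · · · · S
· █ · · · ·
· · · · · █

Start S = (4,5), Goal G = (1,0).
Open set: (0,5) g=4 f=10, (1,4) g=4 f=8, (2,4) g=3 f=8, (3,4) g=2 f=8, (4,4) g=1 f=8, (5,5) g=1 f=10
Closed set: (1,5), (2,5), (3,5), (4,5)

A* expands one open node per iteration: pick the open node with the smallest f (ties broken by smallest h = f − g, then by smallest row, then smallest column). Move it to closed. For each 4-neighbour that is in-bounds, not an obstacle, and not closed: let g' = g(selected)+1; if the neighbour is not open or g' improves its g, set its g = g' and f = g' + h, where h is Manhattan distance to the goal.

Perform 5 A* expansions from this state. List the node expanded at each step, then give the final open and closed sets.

order=[(1,4) → (2,4) → (2,3) → (2,2) → (2,1)]; open=[(0,4) g=5 f=10, (0,5) g=4 f=10, (1,1) g=7 f=8, (3,1) g=7 f=10, (3,2) g=6 f=10, (3,3) g=5 f=10, (3,4) g=2 f=8, (4,4) g=1 f=8, (5,5) g=1 f=10]; closed=[(1,4), (1,5), (2,1), (2,2), (2,3), (2,4), (2,5), (3,5), (4,5)]

step 1: expand (1,4) (f=8, h=4) → closed; open now [(0,4) g=5 f=10, (0,5) g=4 f=10, (2,4) g=3 f=8, (3,4) g=2 f=8, (4,4) g=1 f=8, (5,5) g=1 f=10]
step 2: expand (2,4) (f=8, h=5) → closed; open now [(0,4) g=5 f=10, (0,5) g=4 f=10, (2,3) g=4 f=8, (3,4) g=2 f=8, (4,4) g=1 f=8, (5,5) g=1 f=10]
step 3: expand (2,3) (f=8, h=4) → closed; open now [(0,4) g=5 f=10, (0,5) g=4 f=10, (2,2) g=5 f=8, (3,3) g=5 f=10, (3,4) g=2 f=8, (4,4) g=1 f=8, (5,5) g=1 f=10]
step 4: expand (2,2) (f=8, h=3) → closed; open now [(0,4) g=5 f=10, (0,5) g=4 f=10, (2,1) g=6 f=8, (3,2) g=6 f=10, (3,3) g=5 f=10, (3,4) g=2 f=8, (4,4) g=1 f=8, (5,5) g=1 f=10]
step 5: expand (2,1) (f=8, h=2) → closed; open now [(0,4) g=5 f=10, (0,5) g=4 f=10, (1,1) g=7 f=8, (3,1) g=7 f=10, (3,2) g=6 f=10, (3,3) g=5 f=10, (3,4) g=2 f=8, (4,4) g=1 f=8, (5,5) g=1 f=10]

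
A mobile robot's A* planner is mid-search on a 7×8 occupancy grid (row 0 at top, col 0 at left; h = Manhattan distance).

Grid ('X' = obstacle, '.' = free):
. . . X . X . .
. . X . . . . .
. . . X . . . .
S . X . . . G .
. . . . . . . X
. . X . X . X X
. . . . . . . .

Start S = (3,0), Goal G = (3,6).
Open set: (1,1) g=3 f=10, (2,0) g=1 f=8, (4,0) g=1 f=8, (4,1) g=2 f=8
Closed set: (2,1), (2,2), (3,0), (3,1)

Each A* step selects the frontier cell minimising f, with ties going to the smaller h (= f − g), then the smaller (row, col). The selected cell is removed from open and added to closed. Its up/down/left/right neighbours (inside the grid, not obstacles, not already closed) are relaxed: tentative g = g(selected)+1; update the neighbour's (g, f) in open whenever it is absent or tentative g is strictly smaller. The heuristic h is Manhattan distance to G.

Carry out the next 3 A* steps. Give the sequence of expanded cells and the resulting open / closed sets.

step 1: expand (4,1) (f=8, h=6) → closed; open now [(1,1) g=3 f=10, (2,0) g=1 f=8, (4,0) g=1 f=8, (4,2) g=3 f=8, (5,1) g=3 f=10]
step 2: expand (4,2) (f=8, h=5) → closed; open now [(1,1) g=3 f=10, (2,0) g=1 f=8, (4,0) g=1 f=8, (4,3) g=4 f=8, (5,1) g=3 f=10]
step 3: expand (4,3) (f=8, h=4) → closed; open now [(1,1) g=3 f=10, (2,0) g=1 f=8, (3,3) g=5 f=8, (4,0) g=1 f=8, (4,4) g=5 f=8, (5,1) g=3 f=10, (5,3) g=5 f=10]

order=[(4,1) → (4,2) → (4,3)]; open=[(1,1) g=3 f=10, (2,0) g=1 f=8, (3,3) g=5 f=8, (4,0) g=1 f=8, (4,4) g=5 f=8, (5,1) g=3 f=10, (5,3) g=5 f=10]; closed=[(2,1), (2,2), (3,0), (3,1), (4,1), (4,2), (4,3)]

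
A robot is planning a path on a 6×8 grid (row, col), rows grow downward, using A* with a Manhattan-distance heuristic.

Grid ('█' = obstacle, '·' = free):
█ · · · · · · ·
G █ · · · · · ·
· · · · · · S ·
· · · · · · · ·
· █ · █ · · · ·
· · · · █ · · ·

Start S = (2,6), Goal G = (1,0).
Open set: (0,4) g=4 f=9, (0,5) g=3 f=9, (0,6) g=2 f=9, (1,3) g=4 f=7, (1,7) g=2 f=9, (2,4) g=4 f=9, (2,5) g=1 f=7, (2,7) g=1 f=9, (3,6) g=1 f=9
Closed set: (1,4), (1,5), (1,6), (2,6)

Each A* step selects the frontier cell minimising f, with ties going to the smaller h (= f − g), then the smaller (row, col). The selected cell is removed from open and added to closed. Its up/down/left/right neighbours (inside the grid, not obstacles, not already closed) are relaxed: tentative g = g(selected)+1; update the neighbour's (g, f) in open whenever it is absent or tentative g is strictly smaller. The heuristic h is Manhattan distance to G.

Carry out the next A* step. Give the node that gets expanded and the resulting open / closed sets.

step 1: expand (1,3) (f=7, h=3) → closed; open now [(0,3) g=5 f=9, (0,4) g=4 f=9, (0,5) g=3 f=9, (0,6) g=2 f=9, (1,2) g=5 f=7, (1,7) g=2 f=9, (2,3) g=5 f=9, (2,4) g=4 f=9, (2,5) g=1 f=7, (2,7) g=1 f=9, (3,6) g=1 f=9]

expanded=(1,3); open=[(0,3) g=5 f=9, (0,4) g=4 f=9, (0,5) g=3 f=9, (0,6) g=2 f=9, (1,2) g=5 f=7, (1,7) g=2 f=9, (2,3) g=5 f=9, (2,4) g=4 f=9, (2,5) g=1 f=7, (2,7) g=1 f=9, (3,6) g=1 f=9]; closed=[(1,3), (1,4), (1,5), (1,6), (2,6)]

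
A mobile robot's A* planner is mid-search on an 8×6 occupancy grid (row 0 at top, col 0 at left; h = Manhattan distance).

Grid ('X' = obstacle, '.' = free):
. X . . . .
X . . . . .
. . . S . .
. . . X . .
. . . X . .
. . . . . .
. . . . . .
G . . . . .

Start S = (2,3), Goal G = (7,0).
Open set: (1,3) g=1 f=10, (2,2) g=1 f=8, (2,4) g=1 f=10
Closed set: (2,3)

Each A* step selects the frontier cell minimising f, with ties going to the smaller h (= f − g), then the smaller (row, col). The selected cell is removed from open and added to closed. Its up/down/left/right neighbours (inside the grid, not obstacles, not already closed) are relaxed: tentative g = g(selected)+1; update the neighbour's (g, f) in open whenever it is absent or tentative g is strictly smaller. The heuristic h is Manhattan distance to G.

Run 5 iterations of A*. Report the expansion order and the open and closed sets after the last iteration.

order=[(2,2) → (2,1) → (2,0) → (3,0) → (4,0)]; open=[(1,1) g=3 f=10, (1,2) g=2 f=10, (1,3) g=1 f=10, (2,4) g=1 f=10, (3,1) g=3 f=8, (3,2) g=2 f=8, (4,1) g=6 f=10, (5,0) g=6 f=8]; closed=[(2,0), (2,1), (2,2), (2,3), (3,0), (4,0)]

step 1: expand (2,2) (f=8, h=7) → closed; open now [(1,2) g=2 f=10, (1,3) g=1 f=10, (2,1) g=2 f=8, (2,4) g=1 f=10, (3,2) g=2 f=8]
step 2: expand (2,1) (f=8, h=6) → closed; open now [(1,1) g=3 f=10, (1,2) g=2 f=10, (1,3) g=1 f=10, (2,0) g=3 f=8, (2,4) g=1 f=10, (3,1) g=3 f=8, (3,2) g=2 f=8]
step 3: expand (2,0) (f=8, h=5) → closed; open now [(1,1) g=3 f=10, (1,2) g=2 f=10, (1,3) g=1 f=10, (2,4) g=1 f=10, (3,0) g=4 f=8, (3,1) g=3 f=8, (3,2) g=2 f=8]
step 4: expand (3,0) (f=8, h=4) → closed; open now [(1,1) g=3 f=10, (1,2) g=2 f=10, (1,3) g=1 f=10, (2,4) g=1 f=10, (3,1) g=3 f=8, (3,2) g=2 f=8, (4,0) g=5 f=8]
step 5: expand (4,0) (f=8, h=3) → closed; open now [(1,1) g=3 f=10, (1,2) g=2 f=10, (1,3) g=1 f=10, (2,4) g=1 f=10, (3,1) g=3 f=8, (3,2) g=2 f=8, (4,1) g=6 f=10, (5,0) g=6 f=8]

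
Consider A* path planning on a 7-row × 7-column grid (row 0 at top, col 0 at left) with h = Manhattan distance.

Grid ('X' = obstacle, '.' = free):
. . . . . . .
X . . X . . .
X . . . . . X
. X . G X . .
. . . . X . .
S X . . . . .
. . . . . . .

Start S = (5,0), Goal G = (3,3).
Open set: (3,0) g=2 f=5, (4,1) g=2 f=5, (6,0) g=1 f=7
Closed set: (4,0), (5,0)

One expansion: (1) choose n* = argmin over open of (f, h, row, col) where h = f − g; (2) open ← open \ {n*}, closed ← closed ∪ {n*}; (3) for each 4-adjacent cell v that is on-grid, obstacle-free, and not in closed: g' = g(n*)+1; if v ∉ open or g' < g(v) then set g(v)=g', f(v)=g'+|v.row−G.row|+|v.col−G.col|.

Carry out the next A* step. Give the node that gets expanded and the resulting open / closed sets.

step 1: expand (3,0) (f=5, h=3) → closed; open now [(4,1) g=2 f=5, (6,0) g=1 f=7]

expanded=(3,0); open=[(4,1) g=2 f=5, (6,0) g=1 f=7]; closed=[(3,0), (4,0), (5,0)]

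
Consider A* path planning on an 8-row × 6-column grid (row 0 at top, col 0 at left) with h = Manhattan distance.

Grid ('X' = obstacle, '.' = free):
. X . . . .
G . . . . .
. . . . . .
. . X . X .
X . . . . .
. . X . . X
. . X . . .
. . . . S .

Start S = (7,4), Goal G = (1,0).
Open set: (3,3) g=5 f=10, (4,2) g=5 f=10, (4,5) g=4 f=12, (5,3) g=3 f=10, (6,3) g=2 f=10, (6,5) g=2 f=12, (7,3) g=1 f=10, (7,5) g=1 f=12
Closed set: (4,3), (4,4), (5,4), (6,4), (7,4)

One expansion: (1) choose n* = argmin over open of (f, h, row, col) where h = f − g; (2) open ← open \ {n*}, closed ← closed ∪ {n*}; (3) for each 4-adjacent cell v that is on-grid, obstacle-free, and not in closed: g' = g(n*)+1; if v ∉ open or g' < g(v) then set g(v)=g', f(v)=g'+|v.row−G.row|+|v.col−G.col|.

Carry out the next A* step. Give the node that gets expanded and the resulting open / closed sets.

step 1: expand (3,3) (f=10, h=5) → closed; open now [(2,3) g=6 f=10, (4,2) g=5 f=10, (4,5) g=4 f=12, (5,3) g=3 f=10, (6,3) g=2 f=10, (6,5) g=2 f=12, (7,3) g=1 f=10, (7,5) g=1 f=12]

expanded=(3,3); open=[(2,3) g=6 f=10, (4,2) g=5 f=10, (4,5) g=4 f=12, (5,3) g=3 f=10, (6,3) g=2 f=10, (6,5) g=2 f=12, (7,3) g=1 f=10, (7,5) g=1 f=12]; closed=[(3,3), (4,3), (4,4), (5,4), (6,4), (7,4)]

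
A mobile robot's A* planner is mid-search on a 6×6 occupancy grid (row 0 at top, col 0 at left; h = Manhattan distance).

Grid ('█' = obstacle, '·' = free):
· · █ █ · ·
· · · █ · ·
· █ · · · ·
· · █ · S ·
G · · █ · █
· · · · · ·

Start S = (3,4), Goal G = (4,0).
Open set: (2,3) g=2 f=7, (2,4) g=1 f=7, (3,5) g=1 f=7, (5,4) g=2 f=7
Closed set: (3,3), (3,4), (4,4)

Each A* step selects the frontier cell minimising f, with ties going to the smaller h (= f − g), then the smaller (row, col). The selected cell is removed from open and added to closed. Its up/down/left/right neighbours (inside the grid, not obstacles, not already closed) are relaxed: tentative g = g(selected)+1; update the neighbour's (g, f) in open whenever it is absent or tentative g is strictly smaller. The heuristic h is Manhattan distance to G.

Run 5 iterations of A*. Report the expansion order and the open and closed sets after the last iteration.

step 1: expand (2,3) (f=7, h=5) → closed; open now [(2,2) g=3 f=7, (2,4) g=1 f=7, (3,5) g=1 f=7, (5,4) g=2 f=7]
step 2: expand (2,2) (f=7, h=4) → closed; open now [(1,2) g=4 f=9, (2,4) g=1 f=7, (3,5) g=1 f=7, (5,4) g=2 f=7]
step 3: expand (5,4) (f=7, h=5) → closed; open now [(1,2) g=4 f=9, (2,4) g=1 f=7, (3,5) g=1 f=7, (5,3) g=3 f=7, (5,5) g=3 f=9]
step 4: expand (5,3) (f=7, h=4) → closed; open now [(1,2) g=4 f=9, (2,4) g=1 f=7, (3,5) g=1 f=7, (5,2) g=4 f=7, (5,5) g=3 f=9]
step 5: expand (5,2) (f=7, h=3) → closed; open now [(1,2) g=4 f=9, (2,4) g=1 f=7, (3,5) g=1 f=7, (4,2) g=5 f=7, (5,1) g=5 f=7, (5,5) g=3 f=9]

order=[(2,3) → (2,2) → (5,4) → (5,3) → (5,2)]; open=[(1,2) g=4 f=9, (2,4) g=1 f=7, (3,5) g=1 f=7, (4,2) g=5 f=7, (5,1) g=5 f=7, (5,5) g=3 f=9]; closed=[(2,2), (2,3), (3,3), (3,4), (4,4), (5,2), (5,3), (5,4)]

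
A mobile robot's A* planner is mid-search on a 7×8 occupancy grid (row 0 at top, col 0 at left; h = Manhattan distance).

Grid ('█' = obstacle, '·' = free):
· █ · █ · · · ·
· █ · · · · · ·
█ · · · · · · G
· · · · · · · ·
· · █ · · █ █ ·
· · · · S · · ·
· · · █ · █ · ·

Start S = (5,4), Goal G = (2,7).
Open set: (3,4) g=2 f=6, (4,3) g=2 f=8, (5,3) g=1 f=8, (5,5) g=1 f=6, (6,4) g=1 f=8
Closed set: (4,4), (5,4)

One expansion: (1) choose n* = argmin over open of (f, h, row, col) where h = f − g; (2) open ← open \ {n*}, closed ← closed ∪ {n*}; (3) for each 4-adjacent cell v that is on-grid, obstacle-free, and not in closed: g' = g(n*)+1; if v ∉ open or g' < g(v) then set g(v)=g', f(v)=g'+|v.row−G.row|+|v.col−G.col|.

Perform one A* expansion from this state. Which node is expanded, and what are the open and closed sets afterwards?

step 1: expand (3,4) (f=6, h=4) → closed; open now [(2,4) g=3 f=6, (3,3) g=3 f=8, (3,5) g=3 f=6, (4,3) g=2 f=8, (5,3) g=1 f=8, (5,5) g=1 f=6, (6,4) g=1 f=8]

expanded=(3,4); open=[(2,4) g=3 f=6, (3,3) g=3 f=8, (3,5) g=3 f=6, (4,3) g=2 f=8, (5,3) g=1 f=8, (5,5) g=1 f=6, (6,4) g=1 f=8]; closed=[(3,4), (4,4), (5,4)]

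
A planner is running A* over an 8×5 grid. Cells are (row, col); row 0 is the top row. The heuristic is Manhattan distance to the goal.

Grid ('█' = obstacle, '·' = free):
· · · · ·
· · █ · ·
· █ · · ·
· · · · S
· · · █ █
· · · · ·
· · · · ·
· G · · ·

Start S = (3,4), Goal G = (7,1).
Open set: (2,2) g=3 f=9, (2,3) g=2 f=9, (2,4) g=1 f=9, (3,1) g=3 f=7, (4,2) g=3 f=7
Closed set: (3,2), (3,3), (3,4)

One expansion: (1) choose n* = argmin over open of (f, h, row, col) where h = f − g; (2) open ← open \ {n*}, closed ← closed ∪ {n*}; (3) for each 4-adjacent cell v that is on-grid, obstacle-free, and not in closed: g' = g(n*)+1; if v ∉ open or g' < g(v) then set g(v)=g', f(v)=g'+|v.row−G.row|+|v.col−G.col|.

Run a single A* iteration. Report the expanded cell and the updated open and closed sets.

step 1: expand (3,1) (f=7, h=4) → closed; open now [(2,2) g=3 f=9, (2,3) g=2 f=9, (2,4) g=1 f=9, (3,0) g=4 f=9, (4,1) g=4 f=7, (4,2) g=3 f=7]

expanded=(3,1); open=[(2,2) g=3 f=9, (2,3) g=2 f=9, (2,4) g=1 f=9, (3,0) g=4 f=9, (4,1) g=4 f=7, (4,2) g=3 f=7]; closed=[(3,1), (3,2), (3,3), (3,4)]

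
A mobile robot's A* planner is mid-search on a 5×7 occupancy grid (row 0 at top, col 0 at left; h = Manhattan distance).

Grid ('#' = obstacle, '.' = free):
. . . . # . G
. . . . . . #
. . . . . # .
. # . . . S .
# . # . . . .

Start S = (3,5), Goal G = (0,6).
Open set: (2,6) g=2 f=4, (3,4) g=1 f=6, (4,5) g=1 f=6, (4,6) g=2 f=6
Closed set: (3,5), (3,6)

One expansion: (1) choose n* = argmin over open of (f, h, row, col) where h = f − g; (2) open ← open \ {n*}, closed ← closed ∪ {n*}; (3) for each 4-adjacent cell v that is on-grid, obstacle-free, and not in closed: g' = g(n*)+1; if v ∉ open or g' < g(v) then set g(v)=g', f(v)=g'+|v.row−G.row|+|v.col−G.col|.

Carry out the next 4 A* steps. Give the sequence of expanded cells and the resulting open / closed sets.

step 1: expand (2,6) (f=4, h=2) → closed; open now [(3,4) g=1 f=6, (4,5) g=1 f=6, (4,6) g=2 f=6]
step 2: expand (4,6) (f=6, h=4) → closed; open now [(3,4) g=1 f=6, (4,5) g=1 f=6]
step 3: expand (3,4) (f=6, h=5) → closed; open now [(2,4) g=2 f=6, (3,3) g=2 f=8, (4,4) g=2 f=8, (4,5) g=1 f=6]
step 4: expand (2,4) (f=6, h=4) → closed; open now [(1,4) g=3 f=6, (2,3) g=3 f=8, (3,3) g=2 f=8, (4,4) g=2 f=8, (4,5) g=1 f=6]

order=[(2,6) → (4,6) → (3,4) → (2,4)]; open=[(1,4) g=3 f=6, (2,3) g=3 f=8, (3,3) g=2 f=8, (4,4) g=2 f=8, (4,5) g=1 f=6]; closed=[(2,4), (2,6), (3,4), (3,5), (3,6), (4,6)]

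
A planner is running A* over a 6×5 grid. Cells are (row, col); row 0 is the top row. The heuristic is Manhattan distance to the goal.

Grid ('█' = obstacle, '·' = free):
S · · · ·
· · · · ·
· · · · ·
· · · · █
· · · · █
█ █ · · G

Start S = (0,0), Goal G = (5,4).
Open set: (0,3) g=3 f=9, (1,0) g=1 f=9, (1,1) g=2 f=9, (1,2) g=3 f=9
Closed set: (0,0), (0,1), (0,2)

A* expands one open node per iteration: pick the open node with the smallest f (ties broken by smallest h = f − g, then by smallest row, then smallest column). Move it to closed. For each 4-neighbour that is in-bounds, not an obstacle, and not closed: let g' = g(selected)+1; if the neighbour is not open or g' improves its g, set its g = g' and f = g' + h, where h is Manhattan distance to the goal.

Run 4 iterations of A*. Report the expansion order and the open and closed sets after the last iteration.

step 1: expand (0,3) (f=9, h=6) → closed; open now [(0,4) g=4 f=9, (1,0) g=1 f=9, (1,1) g=2 f=9, (1,2) g=3 f=9, (1,3) g=4 f=9]
step 2: expand (0,4) (f=9, h=5) → closed; open now [(1,0) g=1 f=9, (1,1) g=2 f=9, (1,2) g=3 f=9, (1,3) g=4 f=9, (1,4) g=5 f=9]
step 3: expand (1,4) (f=9, h=4) → closed; open now [(1,0) g=1 f=9, (1,1) g=2 f=9, (1,2) g=3 f=9, (1,3) g=4 f=9, (2,4) g=6 f=9]
step 4: expand (2,4) (f=9, h=3) → closed; open now [(1,0) g=1 f=9, (1,1) g=2 f=9, (1,2) g=3 f=9, (1,3) g=4 f=9, (2,3) g=7 f=11]

order=[(0,3) → (0,4) → (1,4) → (2,4)]; open=[(1,0) g=1 f=9, (1,1) g=2 f=9, (1,2) g=3 f=9, (1,3) g=4 f=9, (2,3) g=7 f=11]; closed=[(0,0), (0,1), (0,2), (0,3), (0,4), (1,4), (2,4)]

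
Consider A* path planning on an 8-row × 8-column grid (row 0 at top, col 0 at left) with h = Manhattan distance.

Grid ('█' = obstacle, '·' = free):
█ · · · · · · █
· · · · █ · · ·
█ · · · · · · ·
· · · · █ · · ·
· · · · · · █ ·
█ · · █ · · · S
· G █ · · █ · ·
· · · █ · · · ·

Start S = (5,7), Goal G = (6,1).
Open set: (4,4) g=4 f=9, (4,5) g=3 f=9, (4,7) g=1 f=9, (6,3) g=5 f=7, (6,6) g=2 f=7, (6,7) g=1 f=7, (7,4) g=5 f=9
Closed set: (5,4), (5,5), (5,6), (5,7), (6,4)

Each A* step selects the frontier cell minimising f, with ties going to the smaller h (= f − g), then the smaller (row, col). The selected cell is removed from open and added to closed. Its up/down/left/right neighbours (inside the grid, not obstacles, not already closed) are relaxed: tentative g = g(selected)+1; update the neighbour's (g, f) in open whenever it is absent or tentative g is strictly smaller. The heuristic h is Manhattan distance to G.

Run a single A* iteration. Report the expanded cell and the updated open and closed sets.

step 1: expand (6,3) (f=7, h=2) → closed; open now [(4,4) g=4 f=9, (4,5) g=3 f=9, (4,7) g=1 f=9, (6,6) g=2 f=7, (6,7) g=1 f=7, (7,4) g=5 f=9]

expanded=(6,3); open=[(4,4) g=4 f=9, (4,5) g=3 f=9, (4,7) g=1 f=9, (6,6) g=2 f=7, (6,7) g=1 f=7, (7,4) g=5 f=9]; closed=[(5,4), (5,5), (5,6), (5,7), (6,3), (6,4)]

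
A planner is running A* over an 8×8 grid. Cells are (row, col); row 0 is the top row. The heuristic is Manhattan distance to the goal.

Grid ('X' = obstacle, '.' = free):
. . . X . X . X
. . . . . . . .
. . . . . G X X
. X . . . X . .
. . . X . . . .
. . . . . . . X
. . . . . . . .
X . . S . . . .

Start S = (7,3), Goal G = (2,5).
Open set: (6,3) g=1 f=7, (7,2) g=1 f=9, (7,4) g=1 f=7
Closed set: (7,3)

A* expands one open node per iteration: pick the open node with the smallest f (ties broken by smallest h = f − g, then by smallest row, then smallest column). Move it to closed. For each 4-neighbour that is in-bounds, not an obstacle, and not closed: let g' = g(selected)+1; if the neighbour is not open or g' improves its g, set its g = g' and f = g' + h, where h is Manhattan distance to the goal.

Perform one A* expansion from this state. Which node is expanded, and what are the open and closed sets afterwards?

expanded=(6,3); open=[(5,3) g=2 f=7, (6,2) g=2 f=9, (6,4) g=2 f=7, (7,2) g=1 f=9, (7,4) g=1 f=7]; closed=[(6,3), (7,3)]

step 1: expand (6,3) (f=7, h=6) → closed; open now [(5,3) g=2 f=7, (6,2) g=2 f=9, (6,4) g=2 f=7, (7,2) g=1 f=9, (7,4) g=1 f=7]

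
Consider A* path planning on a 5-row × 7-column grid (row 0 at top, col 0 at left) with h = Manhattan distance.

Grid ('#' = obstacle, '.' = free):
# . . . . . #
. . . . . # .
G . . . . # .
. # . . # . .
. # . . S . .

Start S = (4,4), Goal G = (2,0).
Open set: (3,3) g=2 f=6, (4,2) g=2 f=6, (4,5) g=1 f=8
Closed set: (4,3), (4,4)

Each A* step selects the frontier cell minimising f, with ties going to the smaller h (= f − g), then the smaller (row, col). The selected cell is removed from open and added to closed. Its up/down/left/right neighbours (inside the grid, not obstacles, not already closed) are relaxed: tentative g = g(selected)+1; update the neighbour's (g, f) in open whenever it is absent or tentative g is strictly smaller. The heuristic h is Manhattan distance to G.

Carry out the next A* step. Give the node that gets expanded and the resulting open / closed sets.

step 1: expand (3,3) (f=6, h=4) → closed; open now [(2,3) g=3 f=6, (3,2) g=3 f=6, (4,2) g=2 f=6, (4,5) g=1 f=8]

expanded=(3,3); open=[(2,3) g=3 f=6, (3,2) g=3 f=6, (4,2) g=2 f=6, (4,5) g=1 f=8]; closed=[(3,3), (4,3), (4,4)]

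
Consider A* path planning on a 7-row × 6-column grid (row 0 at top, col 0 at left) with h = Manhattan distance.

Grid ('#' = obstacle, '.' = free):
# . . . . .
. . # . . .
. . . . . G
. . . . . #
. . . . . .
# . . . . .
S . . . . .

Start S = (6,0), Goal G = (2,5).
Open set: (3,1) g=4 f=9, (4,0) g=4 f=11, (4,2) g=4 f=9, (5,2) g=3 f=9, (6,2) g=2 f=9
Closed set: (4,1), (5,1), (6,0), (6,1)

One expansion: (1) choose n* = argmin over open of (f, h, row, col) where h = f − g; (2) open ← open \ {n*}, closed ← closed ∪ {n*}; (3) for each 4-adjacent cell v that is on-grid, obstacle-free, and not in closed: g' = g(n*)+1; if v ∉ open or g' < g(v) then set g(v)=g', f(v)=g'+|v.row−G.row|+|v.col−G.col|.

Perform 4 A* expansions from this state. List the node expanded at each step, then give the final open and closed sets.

order=[(3,1) → (2,1) → (2,2) → (2,3)]; open=[(1,1) g=6 f=11, (1,3) g=8 f=11, (2,0) g=6 f=11, (2,4) g=8 f=9, (3,0) g=5 f=11, (3,2) g=5 f=9, (3,3) g=8 f=11, (4,0) g=4 f=11, (4,2) g=4 f=9, (5,2) g=3 f=9, (6,2) g=2 f=9]; closed=[(2,1), (2,2), (2,3), (3,1), (4,1), (5,1), (6,0), (6,1)]

step 1: expand (3,1) (f=9, h=5) → closed; open now [(2,1) g=5 f=9, (3,0) g=5 f=11, (3,2) g=5 f=9, (4,0) g=4 f=11, (4,2) g=4 f=9, (5,2) g=3 f=9, (6,2) g=2 f=9]
step 2: expand (2,1) (f=9, h=4) → closed; open now [(1,1) g=6 f=11, (2,0) g=6 f=11, (2,2) g=6 f=9, (3,0) g=5 f=11, (3,2) g=5 f=9, (4,0) g=4 f=11, (4,2) g=4 f=9, (5,2) g=3 f=9, (6,2) g=2 f=9]
step 3: expand (2,2) (f=9, h=3) → closed; open now [(1,1) g=6 f=11, (2,0) g=6 f=11, (2,3) g=7 f=9, (3,0) g=5 f=11, (3,2) g=5 f=9, (4,0) g=4 f=11, (4,2) g=4 f=9, (5,2) g=3 f=9, (6,2) g=2 f=9]
step 4: expand (2,3) (f=9, h=2) → closed; open now [(1,1) g=6 f=11, (1,3) g=8 f=11, (2,0) g=6 f=11, (2,4) g=8 f=9, (3,0) g=5 f=11, (3,2) g=5 f=9, (3,3) g=8 f=11, (4,0) g=4 f=11, (4,2) g=4 f=9, (5,2) g=3 f=9, (6,2) g=2 f=9]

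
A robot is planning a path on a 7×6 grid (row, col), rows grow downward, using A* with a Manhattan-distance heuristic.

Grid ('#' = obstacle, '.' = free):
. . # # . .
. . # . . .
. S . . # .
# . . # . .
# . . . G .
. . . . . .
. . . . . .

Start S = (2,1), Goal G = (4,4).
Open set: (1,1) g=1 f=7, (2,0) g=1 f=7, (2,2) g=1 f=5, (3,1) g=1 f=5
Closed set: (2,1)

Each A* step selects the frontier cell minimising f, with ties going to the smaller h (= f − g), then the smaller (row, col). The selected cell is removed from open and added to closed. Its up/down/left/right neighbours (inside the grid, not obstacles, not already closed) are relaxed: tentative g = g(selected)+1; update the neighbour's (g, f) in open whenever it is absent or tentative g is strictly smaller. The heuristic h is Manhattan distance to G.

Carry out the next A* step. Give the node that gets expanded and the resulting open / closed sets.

expanded=(2,2); open=[(1,1) g=1 f=7, (2,0) g=1 f=7, (2,3) g=2 f=5, (3,1) g=1 f=5, (3,2) g=2 f=5]; closed=[(2,1), (2,2)]

step 1: expand (2,2) (f=5, h=4) → closed; open now [(1,1) g=1 f=7, (2,0) g=1 f=7, (2,3) g=2 f=5, (3,1) g=1 f=5, (3,2) g=2 f=5]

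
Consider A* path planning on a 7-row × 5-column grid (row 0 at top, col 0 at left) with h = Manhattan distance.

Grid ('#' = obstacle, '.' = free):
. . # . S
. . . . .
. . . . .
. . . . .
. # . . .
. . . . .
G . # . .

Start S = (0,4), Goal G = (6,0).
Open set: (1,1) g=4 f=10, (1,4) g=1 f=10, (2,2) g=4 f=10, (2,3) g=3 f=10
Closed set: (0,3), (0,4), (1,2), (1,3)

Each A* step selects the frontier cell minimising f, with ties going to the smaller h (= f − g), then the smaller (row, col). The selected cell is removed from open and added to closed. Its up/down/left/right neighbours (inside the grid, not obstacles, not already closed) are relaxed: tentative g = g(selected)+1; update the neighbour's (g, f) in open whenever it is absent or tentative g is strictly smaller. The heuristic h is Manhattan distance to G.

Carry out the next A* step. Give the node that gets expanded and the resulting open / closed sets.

step 1: expand (1,1) (f=10, h=6) → closed; open now [(0,1) g=5 f=12, (1,0) g=5 f=10, (1,4) g=1 f=10, (2,1) g=5 f=10, (2,2) g=4 f=10, (2,3) g=3 f=10]

expanded=(1,1); open=[(0,1) g=5 f=12, (1,0) g=5 f=10, (1,4) g=1 f=10, (2,1) g=5 f=10, (2,2) g=4 f=10, (2,3) g=3 f=10]; closed=[(0,3), (0,4), (1,1), (1,2), (1,3)]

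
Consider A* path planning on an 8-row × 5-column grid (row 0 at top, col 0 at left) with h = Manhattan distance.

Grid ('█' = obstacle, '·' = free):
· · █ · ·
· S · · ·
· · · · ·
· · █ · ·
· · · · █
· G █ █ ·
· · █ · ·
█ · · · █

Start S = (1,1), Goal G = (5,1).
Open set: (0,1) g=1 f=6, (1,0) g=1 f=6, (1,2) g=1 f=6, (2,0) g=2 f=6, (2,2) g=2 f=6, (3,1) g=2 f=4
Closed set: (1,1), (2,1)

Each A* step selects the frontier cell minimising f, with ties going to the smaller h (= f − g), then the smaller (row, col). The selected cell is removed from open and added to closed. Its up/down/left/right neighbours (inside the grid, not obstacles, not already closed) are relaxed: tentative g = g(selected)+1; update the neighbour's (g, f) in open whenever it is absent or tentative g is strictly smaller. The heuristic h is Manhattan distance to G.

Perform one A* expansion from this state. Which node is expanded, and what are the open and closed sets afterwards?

expanded=(3,1); open=[(0,1) g=1 f=6, (1,0) g=1 f=6, (1,2) g=1 f=6, (2,0) g=2 f=6, (2,2) g=2 f=6, (3,0) g=3 f=6, (4,1) g=3 f=4]; closed=[(1,1), (2,1), (3,1)]

step 1: expand (3,1) (f=4, h=2) → closed; open now [(0,1) g=1 f=6, (1,0) g=1 f=6, (1,2) g=1 f=6, (2,0) g=2 f=6, (2,2) g=2 f=6, (3,0) g=3 f=6, (4,1) g=3 f=4]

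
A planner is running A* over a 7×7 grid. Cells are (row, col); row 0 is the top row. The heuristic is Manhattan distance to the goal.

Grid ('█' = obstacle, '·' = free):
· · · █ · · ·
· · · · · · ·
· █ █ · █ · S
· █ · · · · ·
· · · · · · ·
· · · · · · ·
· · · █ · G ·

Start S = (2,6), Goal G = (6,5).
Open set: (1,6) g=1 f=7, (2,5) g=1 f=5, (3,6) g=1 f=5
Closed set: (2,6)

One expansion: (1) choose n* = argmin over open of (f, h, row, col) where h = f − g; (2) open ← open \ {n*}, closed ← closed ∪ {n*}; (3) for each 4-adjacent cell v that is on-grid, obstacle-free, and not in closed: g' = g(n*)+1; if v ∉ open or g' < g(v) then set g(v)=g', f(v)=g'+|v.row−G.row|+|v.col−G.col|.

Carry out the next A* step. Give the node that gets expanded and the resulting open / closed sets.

expanded=(2,5); open=[(1,5) g=2 f=7, (1,6) g=1 f=7, (3,5) g=2 f=5, (3,6) g=1 f=5]; closed=[(2,5), (2,6)]

step 1: expand (2,5) (f=5, h=4) → closed; open now [(1,5) g=2 f=7, (1,6) g=1 f=7, (3,5) g=2 f=5, (3,6) g=1 f=5]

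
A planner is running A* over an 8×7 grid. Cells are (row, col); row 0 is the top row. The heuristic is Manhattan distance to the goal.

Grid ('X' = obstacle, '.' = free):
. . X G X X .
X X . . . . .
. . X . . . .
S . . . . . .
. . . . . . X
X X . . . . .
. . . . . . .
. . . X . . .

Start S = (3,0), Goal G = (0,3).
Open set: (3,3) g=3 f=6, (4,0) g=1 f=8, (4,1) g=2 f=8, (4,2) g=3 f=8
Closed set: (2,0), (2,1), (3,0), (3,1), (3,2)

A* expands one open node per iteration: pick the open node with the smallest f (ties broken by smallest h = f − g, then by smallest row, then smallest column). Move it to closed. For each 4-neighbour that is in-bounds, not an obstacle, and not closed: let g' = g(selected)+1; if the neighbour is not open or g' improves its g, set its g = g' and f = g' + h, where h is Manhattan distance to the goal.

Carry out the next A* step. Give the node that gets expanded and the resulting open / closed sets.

step 1: expand (3,3) (f=6, h=3) → closed; open now [(2,3) g=4 f=6, (3,4) g=4 f=8, (4,0) g=1 f=8, (4,1) g=2 f=8, (4,2) g=3 f=8, (4,3) g=4 f=8]

expanded=(3,3); open=[(2,3) g=4 f=6, (3,4) g=4 f=8, (4,0) g=1 f=8, (4,1) g=2 f=8, (4,2) g=3 f=8, (4,3) g=4 f=8]; closed=[(2,0), (2,1), (3,0), (3,1), (3,2), (3,3)]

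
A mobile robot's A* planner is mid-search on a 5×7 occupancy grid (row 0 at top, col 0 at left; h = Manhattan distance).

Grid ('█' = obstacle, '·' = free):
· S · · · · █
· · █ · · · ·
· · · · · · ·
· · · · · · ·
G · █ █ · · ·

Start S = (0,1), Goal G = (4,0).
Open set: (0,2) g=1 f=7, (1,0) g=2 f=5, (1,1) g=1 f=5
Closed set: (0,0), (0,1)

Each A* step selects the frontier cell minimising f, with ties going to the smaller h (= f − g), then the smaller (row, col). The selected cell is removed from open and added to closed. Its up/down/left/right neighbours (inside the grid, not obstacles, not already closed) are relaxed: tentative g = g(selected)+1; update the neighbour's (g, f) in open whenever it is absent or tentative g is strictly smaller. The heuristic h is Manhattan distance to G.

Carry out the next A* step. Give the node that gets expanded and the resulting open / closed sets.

expanded=(1,0); open=[(0,2) g=1 f=7, (1,1) g=1 f=5, (2,0) g=3 f=5]; closed=[(0,0), (0,1), (1,0)]

step 1: expand (1,0) (f=5, h=3) → closed; open now [(0,2) g=1 f=7, (1,1) g=1 f=5, (2,0) g=3 f=5]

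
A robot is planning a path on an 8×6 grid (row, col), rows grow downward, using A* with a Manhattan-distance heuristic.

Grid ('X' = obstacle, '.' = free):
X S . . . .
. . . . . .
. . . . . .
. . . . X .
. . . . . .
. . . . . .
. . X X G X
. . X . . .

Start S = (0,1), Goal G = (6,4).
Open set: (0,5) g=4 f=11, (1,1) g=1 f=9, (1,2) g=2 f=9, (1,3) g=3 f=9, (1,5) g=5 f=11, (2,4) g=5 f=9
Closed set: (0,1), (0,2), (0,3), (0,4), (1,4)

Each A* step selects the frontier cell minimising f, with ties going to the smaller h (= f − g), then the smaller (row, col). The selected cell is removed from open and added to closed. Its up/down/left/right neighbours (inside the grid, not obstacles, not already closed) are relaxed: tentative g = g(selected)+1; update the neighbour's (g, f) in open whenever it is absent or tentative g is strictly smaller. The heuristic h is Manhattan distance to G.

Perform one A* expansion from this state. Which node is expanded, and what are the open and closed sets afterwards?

step 1: expand (2,4) (f=9, h=4) → closed; open now [(0,5) g=4 f=11, (1,1) g=1 f=9, (1,2) g=2 f=9, (1,3) g=3 f=9, (1,5) g=5 f=11, (2,3) g=6 f=11, (2,5) g=6 f=11]

expanded=(2,4); open=[(0,5) g=4 f=11, (1,1) g=1 f=9, (1,2) g=2 f=9, (1,3) g=3 f=9, (1,5) g=5 f=11, (2,3) g=6 f=11, (2,5) g=6 f=11]; closed=[(0,1), (0,2), (0,3), (0,4), (1,4), (2,4)]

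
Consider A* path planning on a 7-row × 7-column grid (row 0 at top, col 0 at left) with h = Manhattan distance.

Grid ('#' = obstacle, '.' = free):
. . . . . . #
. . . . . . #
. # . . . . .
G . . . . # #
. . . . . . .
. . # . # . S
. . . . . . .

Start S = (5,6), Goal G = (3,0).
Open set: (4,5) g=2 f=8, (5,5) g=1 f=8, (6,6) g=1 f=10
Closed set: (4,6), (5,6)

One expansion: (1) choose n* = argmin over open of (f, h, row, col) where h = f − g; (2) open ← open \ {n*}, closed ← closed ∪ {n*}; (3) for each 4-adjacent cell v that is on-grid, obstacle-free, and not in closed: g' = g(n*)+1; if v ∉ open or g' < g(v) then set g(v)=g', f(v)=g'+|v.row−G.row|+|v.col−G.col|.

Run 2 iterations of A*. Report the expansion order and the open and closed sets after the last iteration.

step 1: expand (4,5) (f=8, h=6) → closed; open now [(4,4) g=3 f=8, (5,5) g=1 f=8, (6,6) g=1 f=10]
step 2: expand (4,4) (f=8, h=5) → closed; open now [(3,4) g=4 f=8, (4,3) g=4 f=8, (5,5) g=1 f=8, (6,6) g=1 f=10]

order=[(4,5) → (4,4)]; open=[(3,4) g=4 f=8, (4,3) g=4 f=8, (5,5) g=1 f=8, (6,6) g=1 f=10]; closed=[(4,4), (4,5), (4,6), (5,6)]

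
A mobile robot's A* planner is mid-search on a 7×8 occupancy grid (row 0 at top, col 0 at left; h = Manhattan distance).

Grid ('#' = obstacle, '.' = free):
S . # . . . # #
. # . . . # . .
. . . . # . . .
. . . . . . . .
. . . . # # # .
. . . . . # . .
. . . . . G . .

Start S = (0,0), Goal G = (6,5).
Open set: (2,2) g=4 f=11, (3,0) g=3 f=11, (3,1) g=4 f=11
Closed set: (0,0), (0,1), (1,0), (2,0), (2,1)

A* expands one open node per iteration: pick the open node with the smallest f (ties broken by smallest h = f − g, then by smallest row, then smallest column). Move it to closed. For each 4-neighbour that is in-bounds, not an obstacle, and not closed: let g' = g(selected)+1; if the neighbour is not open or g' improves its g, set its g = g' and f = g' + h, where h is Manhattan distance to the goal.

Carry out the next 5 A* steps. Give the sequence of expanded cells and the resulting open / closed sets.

order=[(2,2) → (2,3) → (3,3) → (3,4) → (3,5)]; open=[(1,2) g=5 f=13, (1,3) g=6 f=13, (2,5) g=9 f=13, (3,0) g=3 f=11, (3,1) g=4 f=11, (3,2) g=5 f=11, (3,6) g=9 f=13, (4,3) g=7 f=11]; closed=[(0,0), (0,1), (1,0), (2,0), (2,1), (2,2), (2,3), (3,3), (3,4), (3,5)]

step 1: expand (2,2) (f=11, h=7) → closed; open now [(1,2) g=5 f=13, (2,3) g=5 f=11, (3,0) g=3 f=11, (3,1) g=4 f=11, (3,2) g=5 f=11]
step 2: expand (2,3) (f=11, h=6) → closed; open now [(1,2) g=5 f=13, (1,3) g=6 f=13, (3,0) g=3 f=11, (3,1) g=4 f=11, (3,2) g=5 f=11, (3,3) g=6 f=11]
step 3: expand (3,3) (f=11, h=5) → closed; open now [(1,2) g=5 f=13, (1,3) g=6 f=13, (3,0) g=3 f=11, (3,1) g=4 f=11, (3,2) g=5 f=11, (3,4) g=7 f=11, (4,3) g=7 f=11]
step 4: expand (3,4) (f=11, h=4) → closed; open now [(1,2) g=5 f=13, (1,3) g=6 f=13, (3,0) g=3 f=11, (3,1) g=4 f=11, (3,2) g=5 f=11, (3,5) g=8 f=11, (4,3) g=7 f=11]
step 5: expand (3,5) (f=11, h=3) → closed; open now [(1,2) g=5 f=13, (1,3) g=6 f=13, (2,5) g=9 f=13, (3,0) g=3 f=11, (3,1) g=4 f=11, (3,2) g=5 f=11, (3,6) g=9 f=13, (4,3) g=7 f=11]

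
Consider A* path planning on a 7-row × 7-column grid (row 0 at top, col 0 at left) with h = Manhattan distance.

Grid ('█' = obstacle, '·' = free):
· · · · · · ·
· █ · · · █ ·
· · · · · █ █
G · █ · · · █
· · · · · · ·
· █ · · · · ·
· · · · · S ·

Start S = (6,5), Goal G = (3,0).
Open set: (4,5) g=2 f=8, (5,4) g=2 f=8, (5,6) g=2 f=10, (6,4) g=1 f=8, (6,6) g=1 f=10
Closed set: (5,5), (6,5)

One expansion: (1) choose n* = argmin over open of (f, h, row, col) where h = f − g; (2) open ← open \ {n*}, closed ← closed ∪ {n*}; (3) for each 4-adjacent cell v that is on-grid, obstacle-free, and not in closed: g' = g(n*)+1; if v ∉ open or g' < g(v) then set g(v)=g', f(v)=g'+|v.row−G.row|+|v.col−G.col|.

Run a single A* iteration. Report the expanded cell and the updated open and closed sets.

step 1: expand (4,5) (f=8, h=6) → closed; open now [(3,5) g=3 f=8, (4,4) g=3 f=8, (4,6) g=3 f=10, (5,4) g=2 f=8, (5,6) g=2 f=10, (6,4) g=1 f=8, (6,6) g=1 f=10]

expanded=(4,5); open=[(3,5) g=3 f=8, (4,4) g=3 f=8, (4,6) g=3 f=10, (5,4) g=2 f=8, (5,6) g=2 f=10, (6,4) g=1 f=8, (6,6) g=1 f=10]; closed=[(4,5), (5,5), (6,5)]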